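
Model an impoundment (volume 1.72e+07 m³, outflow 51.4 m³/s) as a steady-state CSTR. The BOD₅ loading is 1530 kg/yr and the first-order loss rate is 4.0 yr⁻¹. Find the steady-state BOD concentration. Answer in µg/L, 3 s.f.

0.905 µg/L

Outflow Q = 51.4 m³/s × 3.156e+07 s/yr = 1.622e+09 m³/yr.
Steady-state CSTR mass balance: W = Q·C + k·V·C, so C = W/(Q + kV).
Q + kV = 1.622e+09 + 4.0·1.72e+07 = 1.691e+09 m³/yr.
C = 1530/1.691e+09 = 9.049e-07 kg/m³ = 0.0009049 mg/L = 0.9049 µg/L.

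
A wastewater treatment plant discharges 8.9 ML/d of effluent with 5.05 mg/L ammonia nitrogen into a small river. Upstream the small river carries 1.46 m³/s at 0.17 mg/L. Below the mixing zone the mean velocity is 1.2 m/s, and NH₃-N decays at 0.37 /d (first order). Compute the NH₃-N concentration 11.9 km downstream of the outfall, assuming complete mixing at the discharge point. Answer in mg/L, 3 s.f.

0.471 mg/L

8.9 ML/d = 0.103 m³/s.
After complete mixing, C₀ = (0.103·5.05 + 1.46·0.17) / 1.563 = 0.4916 mg/L.
Travel time t = 1.19e+04 m / 1.2 m/s = 9917 s = 0.1148 d.
C = 0.4916·exp(−0.37·0.1148) = 0.4916·0.9584 = 0.4712 mg/L.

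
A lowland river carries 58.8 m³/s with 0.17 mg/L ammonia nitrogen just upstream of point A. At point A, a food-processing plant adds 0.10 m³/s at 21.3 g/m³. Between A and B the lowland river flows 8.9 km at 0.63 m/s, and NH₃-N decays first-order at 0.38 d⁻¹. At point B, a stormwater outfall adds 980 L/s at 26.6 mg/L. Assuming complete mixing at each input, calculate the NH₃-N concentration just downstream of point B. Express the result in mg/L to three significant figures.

0.626 mg/L

After input A: C = (58.8·0.17 + 0.1·21.3) / 58.9 = 0.2059 mg/L.
Over the 8.9 km reach to input B (t = 1.413e+04 s = 0.1635 d), decay gives C = 0.2059·exp(−0.38·0.1635) = 0.1935 mg/L.
980 L/s = 0.98 m³/s.
After input B: C = (58.9·0.1935 + 0.98·26.6) / 59.88 = 0.6256 mg/L.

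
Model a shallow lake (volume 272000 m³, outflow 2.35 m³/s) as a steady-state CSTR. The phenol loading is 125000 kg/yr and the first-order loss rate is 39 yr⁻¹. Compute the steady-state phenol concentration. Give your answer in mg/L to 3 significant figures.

Outflow Q = 2.35 m³/s × 3.156e+07 s/yr = 7.416e+07 m³/yr.
Steady-state CSTR mass balance: W = Q·C + k·V·C, so C = W/(Q + kV).
Q + kV = 7.416e+07 + 39·272000 = 8.477e+07 m³/yr.
C = 125000/8.477e+07 = 0.001475 kg/m³ = 1.475 mg/L.

1.47 mg/L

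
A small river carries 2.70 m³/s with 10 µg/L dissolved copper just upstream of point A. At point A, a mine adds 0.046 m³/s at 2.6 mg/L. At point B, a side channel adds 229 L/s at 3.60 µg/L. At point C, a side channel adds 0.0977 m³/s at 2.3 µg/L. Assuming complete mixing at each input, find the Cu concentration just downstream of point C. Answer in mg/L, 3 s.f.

10 µg/L = 0.01 mg/L.
After input A: C = (2.7·0.01 + 0.046·2.6) / 2.746 = 0.05339 mg/L.
229 L/s = 0.229 m³/s.
3.60 µg/L = 0.0036 mg/L.
After input B: C = (2.746·0.05339 + 0.229·0.0036) / 2.975 = 0.04955 mg/L.
2.3 µg/L = 0.0023 mg/L.
After input C: C = (2.975·0.04955 + 0.0977·0.0023) / 3.073 = 0.04805 mg/L.

0.0481 mg/L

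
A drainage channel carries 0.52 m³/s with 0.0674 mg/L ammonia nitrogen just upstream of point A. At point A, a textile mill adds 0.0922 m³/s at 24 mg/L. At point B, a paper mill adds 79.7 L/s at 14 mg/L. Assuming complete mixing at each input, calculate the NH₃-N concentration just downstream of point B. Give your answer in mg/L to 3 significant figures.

4.86 mg/L

After input A: C = (0.52·0.0674 + 0.0922·24) / 0.6122 = 3.672 mg/L.
79.7 L/s = 0.0797 m³/s.
After input B: C = (0.6122·3.672 + 0.0797·14) / 0.6919 = 4.861 mg/L.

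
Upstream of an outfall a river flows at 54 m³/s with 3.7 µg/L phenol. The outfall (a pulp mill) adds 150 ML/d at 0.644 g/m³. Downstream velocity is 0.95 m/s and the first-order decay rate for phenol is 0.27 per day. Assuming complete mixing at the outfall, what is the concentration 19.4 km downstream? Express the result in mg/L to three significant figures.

0.0222 mg/L

150 ML/d = 1.736 m³/s.
3.7 µg/L = 0.0037 mg/L.
After complete mixing, C₀ = (1.736·0.644 + 54·0.0037) / 55.74 = 0.02364 mg/L.
Travel time t = 1.94e+04 m / 0.95 m/s = 2.042e+04 s = 0.2364 d.
C = 0.02364·exp(−0.27·0.2364) = 0.02364·0.9382 = 0.02218 mg/L.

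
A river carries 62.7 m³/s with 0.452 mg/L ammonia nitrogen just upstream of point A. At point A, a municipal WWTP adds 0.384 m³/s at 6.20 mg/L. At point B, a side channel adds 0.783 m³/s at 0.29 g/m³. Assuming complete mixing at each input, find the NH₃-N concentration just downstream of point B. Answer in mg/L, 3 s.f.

0.485 mg/L

After input A: C = (62.7·0.452 + 0.384·6.2) / 63.08 = 0.487 mg/L.
After input B: C = (63.08·0.487 + 0.783·0.29) / 63.87 = 0.4846 mg/L.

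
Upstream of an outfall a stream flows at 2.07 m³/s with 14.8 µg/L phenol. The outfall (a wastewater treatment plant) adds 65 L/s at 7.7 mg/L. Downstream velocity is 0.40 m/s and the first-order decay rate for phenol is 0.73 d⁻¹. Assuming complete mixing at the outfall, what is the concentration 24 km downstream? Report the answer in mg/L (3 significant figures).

0.150 mg/L

65 L/s = 0.065 m³/s.
14.8 µg/L = 0.0148 mg/L.
After complete mixing, C₀ = (0.065·7.7 + 2.07·0.0148) / 2.135 = 0.2488 mg/L.
Travel time t = 2.4e+04 m / 0.40 m/s = 6e+04 s = 0.6944 d.
C = 0.2488·exp(−0.73·0.6944) = 0.2488·0.6023 = 0.1498 mg/L.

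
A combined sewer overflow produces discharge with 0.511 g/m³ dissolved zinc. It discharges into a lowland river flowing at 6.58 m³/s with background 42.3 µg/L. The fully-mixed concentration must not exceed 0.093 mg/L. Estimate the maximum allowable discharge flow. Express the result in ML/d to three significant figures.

69.0 ML/d

42.3 µg/L = 0.0423 mg/L.
Mass balance at complete mixing: C_std·(Q_w + Q_r) = Q_w·C_e + Q_r·C_b.
Rearranging, Q_w = Q_r·(C_std − C_b)/(C_e − C_std) = 6.58·(0.093 − 0.0423) / (0.511 − 0.093) = 0.7981 m³/s.
= 68.96 ML/d.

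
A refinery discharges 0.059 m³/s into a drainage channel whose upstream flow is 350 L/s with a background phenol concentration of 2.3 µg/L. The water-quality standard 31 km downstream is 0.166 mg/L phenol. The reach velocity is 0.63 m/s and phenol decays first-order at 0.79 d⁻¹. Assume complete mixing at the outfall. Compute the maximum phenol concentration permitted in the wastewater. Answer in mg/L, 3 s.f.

350 L/s = 0.35 m³/s.
2.3 µg/L = 0.0023 mg/L.
Travel time to the compliance point: t = 3.1e+04/0.63 = 4.921e+04 s = 0.5695 d; decay factor exp(−0.79·0.5695) = 0.6377.
So the concentration just after mixing may be at most 0.166/0.6377 = 0.2603 mg/L.
Mass balance: 0.2603·0.409 = 0.059·Cₑ + 0.35·0.0023.
Cₑ = (0.1065 − 0.000805) / 0.059 = 1.791 mg/L.

1.79 mg/L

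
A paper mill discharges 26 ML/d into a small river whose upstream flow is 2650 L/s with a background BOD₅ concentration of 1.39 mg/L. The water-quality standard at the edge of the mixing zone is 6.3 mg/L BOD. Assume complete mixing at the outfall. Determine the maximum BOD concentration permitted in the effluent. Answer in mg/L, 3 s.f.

49.5 mg/L

26 ML/d = 0.3009 m³/s.
2650 L/s = 2.65 m³/s.
Mass balance: 6.3·2.951 = 0.3009·Cₑ + 2.65·1.39.
Cₑ = (18.59 − 3.683) / 0.3009 = 49.54 mg/L.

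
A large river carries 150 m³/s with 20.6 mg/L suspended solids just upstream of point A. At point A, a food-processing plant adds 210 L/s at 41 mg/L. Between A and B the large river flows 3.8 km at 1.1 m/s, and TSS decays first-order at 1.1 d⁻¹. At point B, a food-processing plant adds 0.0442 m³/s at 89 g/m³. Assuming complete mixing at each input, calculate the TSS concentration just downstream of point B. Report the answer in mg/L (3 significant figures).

19.8 mg/L

210 L/s = 0.21 m³/s.
After input A: C = (150·20.6 + 0.21·41) / 150.2 = 20.63 mg/L.
Over the 3.8 km reach to input B (t = 3455 s = 0.03998 d), decay gives C = 20.63·exp(−1.1·0.03998) = 19.74 mg/L.
After input B: C = (150.2·19.74 + 0.0442·89) / 150.3 = 19.76 mg/L.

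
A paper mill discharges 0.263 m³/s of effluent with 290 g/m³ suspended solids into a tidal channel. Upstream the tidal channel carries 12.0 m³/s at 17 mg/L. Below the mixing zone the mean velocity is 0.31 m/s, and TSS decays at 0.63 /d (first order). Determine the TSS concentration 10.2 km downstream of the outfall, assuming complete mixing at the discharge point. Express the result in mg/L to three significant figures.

18.0 mg/L

After complete mixing, C₀ = (0.263·290 + 12·17) / 12.26 = 22.85 mg/L.
Travel time t = 1.02e+04 m / 0.31 m/s = 3.29e+04 s = 0.3808 d.
C = 22.85·exp(−0.63·0.3808) = 22.85·0.7867 = 17.98 mg/L.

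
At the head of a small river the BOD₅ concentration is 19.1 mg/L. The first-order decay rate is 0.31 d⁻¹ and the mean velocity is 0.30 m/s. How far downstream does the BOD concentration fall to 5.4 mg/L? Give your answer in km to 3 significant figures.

From C = C₀·e^(−kt), t = ln(C₀/C)/k = ln(19.1/5.4)/0.31 = 1.263/0.31 = 4.075 d.
Distance = v·t = 0.30 m/s × 3.521e+05 s = 1.056e+05 m = 105.6 km.

106 km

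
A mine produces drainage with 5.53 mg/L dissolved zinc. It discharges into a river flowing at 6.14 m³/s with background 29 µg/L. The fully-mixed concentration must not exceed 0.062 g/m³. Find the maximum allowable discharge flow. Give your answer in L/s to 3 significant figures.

37.1 L/s

29 µg/L = 0.029 mg/L.
Mass balance at complete mixing: C_std·(Q_w + Q_r) = Q_w·C_e + Q_r·C_b.
Rearranging, Q_w = Q_r·(C_std − C_b)/(C_e − C_std) = 6.14·(0.062 − 0.029) / (5.53 − 0.062) = 0.03706 m³/s.
= 37.06 L/s.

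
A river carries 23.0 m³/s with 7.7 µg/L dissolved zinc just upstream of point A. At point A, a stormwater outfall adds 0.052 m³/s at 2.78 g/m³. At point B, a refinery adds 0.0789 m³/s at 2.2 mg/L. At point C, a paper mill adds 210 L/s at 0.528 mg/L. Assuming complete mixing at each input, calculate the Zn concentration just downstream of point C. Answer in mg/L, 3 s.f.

7.7 µg/L = 0.0077 mg/L.
After input A: C = (23·0.0077 + 0.052·2.78) / 23.05 = 0.01395 mg/L.
After input B: C = (23.05·0.01395 + 0.0789·2.2) / 23.13 = 0.02141 mg/L.
210 L/s = 0.21 m³/s.
After input C: C = (23.13·0.02141 + 0.21·0.528) / 23.34 = 0.02597 mg/L.

0.0260 mg/L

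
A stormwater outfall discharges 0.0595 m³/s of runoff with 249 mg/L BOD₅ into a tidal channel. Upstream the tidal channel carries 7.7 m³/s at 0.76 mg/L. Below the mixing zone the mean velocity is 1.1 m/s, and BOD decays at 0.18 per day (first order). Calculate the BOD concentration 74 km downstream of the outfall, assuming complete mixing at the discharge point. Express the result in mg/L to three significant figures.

2.32 mg/L

After complete mixing, C₀ = (0.0595·249 + 7.7·0.76) / 7.76 = 2.664 mg/L.
Travel time t = 7.4e+04 m / 1.1 m/s = 6.727e+04 s = 0.7786 d.
C = 2.664·exp(−0.18·0.7786) = 2.664·0.8692 = 2.315 mg/L.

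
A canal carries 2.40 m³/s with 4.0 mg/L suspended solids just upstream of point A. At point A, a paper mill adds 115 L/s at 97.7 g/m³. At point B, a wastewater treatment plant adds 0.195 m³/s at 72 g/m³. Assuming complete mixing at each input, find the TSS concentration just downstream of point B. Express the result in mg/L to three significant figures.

115 L/s = 0.115 m³/s.
After input A: C = (2.4·4 + 0.115·97.7) / 2.515 = 8.284 mg/L.
After input B: C = (2.515·8.284 + 0.195·72) / 2.71 = 12.87 mg/L.

12.9 mg/L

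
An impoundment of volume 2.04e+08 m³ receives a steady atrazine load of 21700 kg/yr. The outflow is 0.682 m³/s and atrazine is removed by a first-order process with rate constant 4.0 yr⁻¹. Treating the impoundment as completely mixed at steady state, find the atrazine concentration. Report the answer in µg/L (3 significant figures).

25.9 µg/L

Outflow Q = 0.682 m³/s × 3.156e+07 s/yr = 2.152e+07 m³/yr.
Steady-state CSTR mass balance: W = Q·C + k·V·C, so C = W/(Q + kV).
Q + kV = 2.152e+07 + 4.0·2.04e+08 = 8.375e+08 m³/yr.
C = 21700/8.375e+08 = 2.591e-05 kg/m³ = 0.02591 mg/L = 25.91 µg/L.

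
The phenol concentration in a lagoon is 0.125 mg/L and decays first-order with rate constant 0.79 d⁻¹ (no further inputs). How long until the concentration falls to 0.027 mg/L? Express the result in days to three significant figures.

t = ln(C₀/C)/k = ln(0.125/0.027)/0.79 = 1.532/0.79 = 1.94 d.

1.94 d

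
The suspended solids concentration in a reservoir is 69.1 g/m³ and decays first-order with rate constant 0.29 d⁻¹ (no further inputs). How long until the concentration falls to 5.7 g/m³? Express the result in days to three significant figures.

8.60 d

t = ln(C₀/C)/k = ln(69.1/5.7)/0.29 = 2.495/0.29 = 8.604 d.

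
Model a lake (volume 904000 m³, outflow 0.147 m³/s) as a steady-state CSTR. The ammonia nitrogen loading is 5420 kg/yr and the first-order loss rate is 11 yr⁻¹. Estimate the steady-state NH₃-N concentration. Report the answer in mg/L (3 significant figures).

0.372 mg/L

Outflow Q = 0.147 m³/s × 3.156e+07 s/yr = 4.639e+06 m³/yr.
Steady-state CSTR mass balance: W = Q·C + k·V·C, so C = W/(Q + kV).
Q + kV = 4.639e+06 + 11·904000 = 1.458e+07 m³/yr.
C = 5420/1.458e+07 = 0.0003717 kg/m³ = 0.3717 mg/L.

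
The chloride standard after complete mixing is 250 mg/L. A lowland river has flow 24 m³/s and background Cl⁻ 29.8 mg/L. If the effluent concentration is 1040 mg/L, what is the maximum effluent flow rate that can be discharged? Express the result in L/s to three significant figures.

6690 L/s

Mass balance at complete mixing: C_std·(Q_w + Q_r) = Q_w·C_e + Q_r·C_b.
Rearranging, Q_w = Q_r·(C_std − C_b)/(C_e − C_std) = 24·(250 − 29.8) / (1040 − 250) = 6.69 m³/s.
= 6690 L/s.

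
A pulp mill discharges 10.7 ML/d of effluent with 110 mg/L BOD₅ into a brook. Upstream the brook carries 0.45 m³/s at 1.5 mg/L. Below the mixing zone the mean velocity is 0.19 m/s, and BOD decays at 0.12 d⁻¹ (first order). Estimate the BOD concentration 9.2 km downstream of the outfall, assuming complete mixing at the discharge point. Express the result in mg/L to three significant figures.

10.7 ML/d = 0.1238 m³/s.
After complete mixing, C₀ = (0.1238·110 + 0.45·1.5) / 0.5738 = 24.92 mg/L.
Travel time t = 9200 m / 0.19 m/s = 4.842e+04 s = 0.5604 d.
C = 24.92·exp(−0.12·0.5604) = 24.92·0.935 = 23.3 mg/L.

23.3 mg/L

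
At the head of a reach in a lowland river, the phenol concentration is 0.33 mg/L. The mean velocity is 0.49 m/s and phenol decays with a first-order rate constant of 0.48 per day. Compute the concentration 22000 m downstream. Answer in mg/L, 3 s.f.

0.257 mg/L

Travel time t = 22000 m / 0.49 m/s = 2.2e+04/0.49 = 4.49e+04 s = 0.5197 d.
First-order decay: C = 0.33·exp(−0.48·0.5197) = 0.33·0.7792 = 0.2571 mg/L.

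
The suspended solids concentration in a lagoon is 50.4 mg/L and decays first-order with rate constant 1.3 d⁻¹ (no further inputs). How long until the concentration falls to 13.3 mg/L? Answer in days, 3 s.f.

t = ln(C₀/C)/k = ln(50.4/13.3)/1.3 = 1.332/1.3 = 1.025 d.

1.02 d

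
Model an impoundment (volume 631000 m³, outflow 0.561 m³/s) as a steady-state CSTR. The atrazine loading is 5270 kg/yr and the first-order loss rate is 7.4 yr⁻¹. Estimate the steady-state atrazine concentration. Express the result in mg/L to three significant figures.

Outflow Q = 0.561 m³/s × 3.156e+07 s/yr = 1.77e+07 m³/yr.
Steady-state CSTR mass balance: W = Q·C + k·V·C, so C = W/(Q + kV).
Q + kV = 1.77e+07 + 7.4·631000 = 2.237e+07 m³/yr.
C = 5270/2.237e+07 = 0.0002355 kg/m³ = 0.2355 mg/L.

0.236 mg/L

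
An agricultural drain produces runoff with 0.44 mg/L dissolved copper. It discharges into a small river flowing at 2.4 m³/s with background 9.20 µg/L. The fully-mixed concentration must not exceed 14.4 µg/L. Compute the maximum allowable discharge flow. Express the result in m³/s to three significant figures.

9.20 µg/L = 0.0092 mg/L.
14.4 µg/L = 0.0144 mg/L.
Mass balance at complete mixing: C_std·(Q_w + Q_r) = Q_w·C_e + Q_r·C_b.
Rearranging, Q_w = Q_r·(C_std − C_b)/(C_e − C_std) = 2.4·(0.0144 − 0.0092) / (0.44 − 0.0144) = 0.02932 m³/s.

0.0293 m³/s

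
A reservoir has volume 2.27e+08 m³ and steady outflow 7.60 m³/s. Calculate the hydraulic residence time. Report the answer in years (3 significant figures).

Q = 7.60 m³/s × 3.156e+07 s/yr = 2.398e+08 m³/yr.
Hydraulic residence time τ = V/Q = 2.27e+08/2.398e+08 = 0.9465 yr.

0.946 yr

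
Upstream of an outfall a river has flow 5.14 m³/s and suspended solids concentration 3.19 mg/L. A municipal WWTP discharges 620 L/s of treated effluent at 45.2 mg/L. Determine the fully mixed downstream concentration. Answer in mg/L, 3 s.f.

620 L/s = 0.62 m³/s.
Conservation of mass across the mixing zone: C = (0.62·45.2 + 5.14·3.19) / (0.62 + 5.14) = 44.42/5.76 = 7.712 mg/L.

7.71 mg/L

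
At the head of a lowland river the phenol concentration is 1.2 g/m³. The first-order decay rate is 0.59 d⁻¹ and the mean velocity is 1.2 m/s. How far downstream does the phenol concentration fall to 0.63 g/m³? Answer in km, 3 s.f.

From C = C₀·e^(−kt), t = ln(C₀/C)/k = ln(1.2/0.63)/0.59 = 0.6444/0.59 = 1.092 d.
Distance = v·t = 1.2 m/s × 9.436e+04 s = 1.132e+05 m = 113.2 km.

113 km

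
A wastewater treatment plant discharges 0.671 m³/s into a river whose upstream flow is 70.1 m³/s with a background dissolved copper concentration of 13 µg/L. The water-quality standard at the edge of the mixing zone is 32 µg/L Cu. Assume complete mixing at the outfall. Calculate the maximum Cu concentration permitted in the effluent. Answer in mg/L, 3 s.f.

2.02 mg/L

13 µg/L = 0.013 mg/L.
32 µg/L = 0.032 mg/L.
Mass balance: 0.032·70.77 = 0.671·Cₑ + 70.1·0.013.
Cₑ = (2.265 − 0.9113) / 0.671 = 2.017 mg/L.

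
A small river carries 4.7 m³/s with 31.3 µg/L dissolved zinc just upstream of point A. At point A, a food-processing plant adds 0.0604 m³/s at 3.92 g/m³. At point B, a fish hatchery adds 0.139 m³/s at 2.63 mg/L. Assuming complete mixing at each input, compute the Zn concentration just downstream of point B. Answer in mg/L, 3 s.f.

0.153 mg/L

31.3 µg/L = 0.0313 mg/L.
After input A: C = (4.7·0.0313 + 0.0604·3.92) / 4.76 = 0.08064 mg/L.
After input B: C = (4.76·0.08064 + 0.139·2.63) / 4.899 = 0.153 mg/L.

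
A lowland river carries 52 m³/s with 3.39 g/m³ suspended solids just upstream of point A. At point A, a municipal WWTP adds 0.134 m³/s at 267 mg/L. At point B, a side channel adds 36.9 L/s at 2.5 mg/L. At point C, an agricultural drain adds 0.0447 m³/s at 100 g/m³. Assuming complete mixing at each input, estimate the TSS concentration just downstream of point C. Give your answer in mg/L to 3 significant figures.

4.15 mg/L

After input A: C = (52·3.39 + 0.134·267) / 52.13 = 4.068 mg/L.
36.9 L/s = 0.0369 m³/s.
After input B: C = (52.13·4.068 + 0.0369·2.5) / 52.17 = 4.066 mg/L.
After input C: C = (52.17·4.066 + 0.0447·100) / 52.22 = 4.149 mg/L.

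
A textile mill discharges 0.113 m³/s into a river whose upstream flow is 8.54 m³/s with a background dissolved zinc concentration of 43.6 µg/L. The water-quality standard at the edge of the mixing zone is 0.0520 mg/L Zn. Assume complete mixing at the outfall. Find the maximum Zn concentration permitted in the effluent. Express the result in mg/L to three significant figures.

43.6 µg/L = 0.0436 mg/L.
Mass balance: 0.052·8.653 = 0.113·Cₑ + 8.54·0.0436.
Cₑ = (0.45 − 0.3723) / 0.113 = 0.6868 mg/L.

0.687 mg/L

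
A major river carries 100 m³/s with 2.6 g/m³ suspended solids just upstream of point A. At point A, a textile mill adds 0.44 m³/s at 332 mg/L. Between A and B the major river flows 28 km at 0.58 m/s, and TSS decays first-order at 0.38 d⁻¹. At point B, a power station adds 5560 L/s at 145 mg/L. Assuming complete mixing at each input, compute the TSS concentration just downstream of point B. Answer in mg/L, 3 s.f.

After input A: C = (100·2.6 + 0.44·332) / 100.4 = 4.043 mg/L.
Over the 28 km reach to input B (t = 4.828e+04 s = 0.5587 d), decay gives C = 4.043·exp(−0.38·0.5587) = 3.27 mg/L.
5560 L/s = 5.56 m³/s.
After input B: C = (100.4·3.27 + 5.56·145) / 106 = 10.7 mg/L.

10.7 mg/L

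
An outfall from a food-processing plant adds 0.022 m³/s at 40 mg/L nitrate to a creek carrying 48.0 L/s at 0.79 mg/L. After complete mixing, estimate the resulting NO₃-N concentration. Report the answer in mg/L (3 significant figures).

48.0 L/s = 0.048 m³/s.
By mass balance at complete mixing, C = (0.022·40 + 0.048·0.79) / (0.022 + 0.048) = 0.9179/0.07 = 13.11 mg/L.

13.1 mg/L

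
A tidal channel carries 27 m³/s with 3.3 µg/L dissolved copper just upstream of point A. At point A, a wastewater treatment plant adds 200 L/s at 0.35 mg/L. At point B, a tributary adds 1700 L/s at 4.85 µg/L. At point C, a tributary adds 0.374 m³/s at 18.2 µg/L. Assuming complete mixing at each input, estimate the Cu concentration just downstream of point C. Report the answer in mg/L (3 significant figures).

3.3 µg/L = 0.0033 mg/L.
200 L/s = 0.2 m³/s.
After input A: C = (27·0.0033 + 0.2·0.35) / 27.2 = 0.005849 mg/L.
1700 L/s = 1.7 m³/s.
4.85 µg/L = 0.00485 mg/L.
After input B: C = (27.2·0.005849 + 1.7·0.00485) / 28.9 = 0.00579 mg/L.
18.2 µg/L = 0.0182 mg/L.
After input C: C = (28.9·0.00579 + 0.374·0.0182) / 29.27 = 0.005949 mg/L.

0.00595 mg/L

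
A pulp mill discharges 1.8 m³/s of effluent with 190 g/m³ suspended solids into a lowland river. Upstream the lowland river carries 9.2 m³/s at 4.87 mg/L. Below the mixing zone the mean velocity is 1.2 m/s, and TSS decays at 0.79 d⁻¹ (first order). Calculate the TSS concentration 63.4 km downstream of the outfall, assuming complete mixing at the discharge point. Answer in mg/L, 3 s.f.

21.7 mg/L

After complete mixing, C₀ = (1.8·190 + 9.2·4.87) / 11 = 35.16 mg/L.
Travel time t = 6.34e+04 m / 1.2 m/s = 5.283e+04 s = 0.6115 d.
C = 35.16·exp(−0.79·0.6115) = 35.16·0.6169 = 21.69 mg/L.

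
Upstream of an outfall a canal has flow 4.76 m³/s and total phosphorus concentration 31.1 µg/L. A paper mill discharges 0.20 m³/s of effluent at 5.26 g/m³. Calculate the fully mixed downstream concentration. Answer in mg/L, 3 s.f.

31.1 µg/L = 0.0311 mg/L.
Flow-weighted mixing gives C = (0.2·5.26 + 4.76·0.0311) / (0.2 + 4.76) = 1.2/4.96 = 0.2419 mg/L.

0.242 mg/L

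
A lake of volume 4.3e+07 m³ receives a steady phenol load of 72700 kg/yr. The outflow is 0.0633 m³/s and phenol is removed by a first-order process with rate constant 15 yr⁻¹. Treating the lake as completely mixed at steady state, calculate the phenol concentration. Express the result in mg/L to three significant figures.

Outflow Q = 0.0633 m³/s × 3.156e+07 s/yr = 1.998e+06 m³/yr.
Steady-state CSTR mass balance: W = Q·C + k·V·C, so C = W/(Q + kV).
Q + kV = 1.998e+06 + 15·4.3e+07 = 6.47e+08 m³/yr.
C = 72700/6.47e+08 = 0.0001124 kg/m³ = 0.1124 mg/L.

0.112 mg/L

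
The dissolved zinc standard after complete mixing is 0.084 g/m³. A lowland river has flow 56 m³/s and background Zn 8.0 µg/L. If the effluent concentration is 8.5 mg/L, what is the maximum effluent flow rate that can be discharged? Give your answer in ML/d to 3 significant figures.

43.7 ML/d

8.0 µg/L = 0.008 mg/L.
Mass balance at complete mixing: C_std·(Q_w + Q_r) = Q_w·C_e + Q_r·C_b.
Rearranging, Q_w = Q_r·(C_std − C_b)/(C_e − C_std) = 56·(0.084 − 0.008) / (8.5 − 0.084) = 0.5057 m³/s.
= 43.69 ML/d.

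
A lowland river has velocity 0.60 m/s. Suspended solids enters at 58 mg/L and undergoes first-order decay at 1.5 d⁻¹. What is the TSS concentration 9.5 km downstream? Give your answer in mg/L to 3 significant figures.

Travel time t = 9.5 km / 0.60 m/s = 9500/0.60 = 1.583e+04 s = 0.1833 d.
First-order decay: C = 58·exp(−1.5·0.1833) = 58·0.7597 = 44.06 mg/L.

44.1 mg/L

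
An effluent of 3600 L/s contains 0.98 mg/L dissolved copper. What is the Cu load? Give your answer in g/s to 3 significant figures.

3.53 g/s

3600 L/s = 3.6 m³/s.
Mass flux = Q·C = 3.6 m³/s × 0.98 g/m³ = 3.528 g/s.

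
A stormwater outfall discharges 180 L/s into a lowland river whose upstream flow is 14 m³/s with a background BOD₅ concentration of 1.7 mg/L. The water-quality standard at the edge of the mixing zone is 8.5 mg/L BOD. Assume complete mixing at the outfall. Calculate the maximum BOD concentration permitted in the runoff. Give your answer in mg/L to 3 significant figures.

537 mg/L

180 L/s = 0.18 m³/s.
Mass balance: 8.5·14.18 = 0.18·Cₑ + 14·1.7.
Cₑ = (120.5 − 23.8) / 0.18 = 537.4 mg/L.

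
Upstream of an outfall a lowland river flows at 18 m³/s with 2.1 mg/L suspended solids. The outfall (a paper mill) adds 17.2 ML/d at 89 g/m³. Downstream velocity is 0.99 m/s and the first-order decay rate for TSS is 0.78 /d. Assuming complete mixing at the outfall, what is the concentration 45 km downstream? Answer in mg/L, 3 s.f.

2.02 mg/L

17.2 ML/d = 0.1991 m³/s.
After complete mixing, C₀ = (0.1991·89 + 18·2.1) / 18.2 = 3.051 mg/L.
Travel time t = 4.5e+04 m / 0.99 m/s = 4.545e+04 s = 0.5261 d.
C = 3.051·exp(−0.78·0.5261) = 3.051·0.6634 = 2.024 mg/L.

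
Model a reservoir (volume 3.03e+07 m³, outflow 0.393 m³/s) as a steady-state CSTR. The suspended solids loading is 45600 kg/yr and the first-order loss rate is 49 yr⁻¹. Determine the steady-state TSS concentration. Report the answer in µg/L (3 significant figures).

Outflow Q = 0.393 m³/s × 3.156e+07 s/yr = 1.24e+07 m³/yr.
Steady-state CSTR mass balance: W = Q·C + k·V·C, so C = W/(Q + kV).
Q + kV = 1.24e+07 + 49·3.03e+07 = 1.497e+09 m³/yr.
C = 45600/1.497e+09 = 3.046e-05 kg/m³ = 0.03046 mg/L = 30.46 µg/L.

30.5 µg/L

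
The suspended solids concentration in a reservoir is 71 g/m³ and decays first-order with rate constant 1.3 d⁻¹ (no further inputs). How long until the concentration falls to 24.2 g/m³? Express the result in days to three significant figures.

t = ln(C₀/C)/k = ln(71/24.2)/1.3 = 1.076/1.3 = 0.8279 d.

0.828 d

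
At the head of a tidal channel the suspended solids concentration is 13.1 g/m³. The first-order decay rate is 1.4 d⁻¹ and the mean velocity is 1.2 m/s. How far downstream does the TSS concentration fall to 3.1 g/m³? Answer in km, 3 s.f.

From C = C₀·e^(−kt), t = ln(C₀/C)/k = ln(13.1/3.1)/1.4 = 1.441/1.4 = 1.029 d.
Distance = v·t = 1.2 m/s × 8.894e+04 s = 1.067e+05 m = 106.7 km.

107 km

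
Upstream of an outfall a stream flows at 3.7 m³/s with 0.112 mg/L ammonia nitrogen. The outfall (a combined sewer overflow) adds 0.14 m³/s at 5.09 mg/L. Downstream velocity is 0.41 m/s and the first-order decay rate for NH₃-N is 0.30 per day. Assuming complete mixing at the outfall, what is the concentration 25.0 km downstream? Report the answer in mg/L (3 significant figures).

0.237 mg/L

After complete mixing, C₀ = (0.14·5.09 + 3.7·0.112) / 3.84 = 0.2935 mg/L.
Travel time t = 2.5e+04 m / 0.41 m/s = 6.098e+04 s = 0.7057 d.
C = 0.2935·exp(−0.30·0.7057) = 0.2935·0.8092 = 0.2375 mg/L.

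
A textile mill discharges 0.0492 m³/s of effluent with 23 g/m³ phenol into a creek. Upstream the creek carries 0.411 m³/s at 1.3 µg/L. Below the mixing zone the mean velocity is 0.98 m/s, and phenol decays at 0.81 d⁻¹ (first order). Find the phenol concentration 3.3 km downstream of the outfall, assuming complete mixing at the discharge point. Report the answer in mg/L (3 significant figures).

2.38 mg/L

1.3 µg/L = 0.0013 mg/L.
After complete mixing, C₀ = (0.0492·23 + 0.411·0.0013) / 0.4602 = 2.46 mg/L.
Travel time t = 3300 m / 0.98 m/s = 3367 s = 0.03897 d.
C = 2.46·exp(−0.81·0.03897) = 2.46·0.9689 = 2.384 mg/L.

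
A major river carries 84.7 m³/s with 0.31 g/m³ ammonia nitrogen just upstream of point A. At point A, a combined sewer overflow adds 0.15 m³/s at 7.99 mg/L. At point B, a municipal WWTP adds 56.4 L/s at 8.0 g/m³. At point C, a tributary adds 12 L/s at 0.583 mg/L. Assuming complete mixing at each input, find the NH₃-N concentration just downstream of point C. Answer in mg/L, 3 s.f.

After input A: C = (84.7·0.31 + 0.15·7.99) / 84.85 = 0.3236 mg/L.
56.4 L/s = 0.0564 m³/s.
After input B: C = (84.85·0.3236 + 0.0564·8) / 84.91 = 0.3287 mg/L.
12 L/s = 0.012 m³/s.
After input C: C = (84.91·0.3287 + 0.012·0.583) / 84.92 = 0.3287 mg/L.

0.329 mg/L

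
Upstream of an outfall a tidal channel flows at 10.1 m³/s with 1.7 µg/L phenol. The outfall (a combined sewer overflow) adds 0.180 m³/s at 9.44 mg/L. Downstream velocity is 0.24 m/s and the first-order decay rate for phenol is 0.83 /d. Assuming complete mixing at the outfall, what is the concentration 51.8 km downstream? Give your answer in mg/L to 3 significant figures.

0.0210 mg/L

1.7 µg/L = 0.0017 mg/L.
After complete mixing, C₀ = (0.18·9.44 + 10.1·0.0017) / 10.28 = 0.167 mg/L.
Travel time t = 5.18e+04 m / 0.24 m/s = 2.158e+05 s = 2.498 d.
C = 0.167·exp(−0.83·2.498) = 0.167·0.1258 = 0.021 mg/L.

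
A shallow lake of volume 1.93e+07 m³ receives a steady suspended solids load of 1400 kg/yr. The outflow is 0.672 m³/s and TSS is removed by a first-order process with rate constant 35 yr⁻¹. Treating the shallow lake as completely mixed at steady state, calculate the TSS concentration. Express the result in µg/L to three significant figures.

Outflow Q = 0.672 m³/s × 3.156e+07 s/yr = 2.121e+07 m³/yr.
Steady-state CSTR mass balance: W = Q·C + k·V·C, so C = W/(Q + kV).
Q + kV = 2.121e+07 + 35·1.93e+07 = 6.967e+08 m³/yr.
C = 1400/6.967e+08 = 2.009e-06 kg/m³ = 0.002009 mg/L = 2.009 µg/L.

2.01 µg/L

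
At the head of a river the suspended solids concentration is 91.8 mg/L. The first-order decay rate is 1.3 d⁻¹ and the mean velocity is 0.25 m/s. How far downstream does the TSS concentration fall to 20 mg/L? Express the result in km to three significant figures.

25.3 km

From C = C₀·e^(−kt), t = ln(C₀/C)/k = ln(91.8/20)/1.3 = 1.524/1.3 = 1.172 d.
Distance = v·t = 0.25 m/s × 1.013e+05 s = 2.532e+04 m = 25.32 km.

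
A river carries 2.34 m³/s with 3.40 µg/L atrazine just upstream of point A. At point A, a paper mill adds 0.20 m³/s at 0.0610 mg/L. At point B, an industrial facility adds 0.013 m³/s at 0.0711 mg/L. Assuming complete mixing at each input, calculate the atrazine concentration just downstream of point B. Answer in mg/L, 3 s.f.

3.40 µg/L = 0.0034 mg/L.
After input A: C = (2.34·0.0034 + 0.2·0.061) / 2.54 = 0.007935 mg/L.
After input B: C = (2.54·0.007935 + 0.013·0.0711) / 2.553 = 0.008257 mg/L.

0.00826 mg/L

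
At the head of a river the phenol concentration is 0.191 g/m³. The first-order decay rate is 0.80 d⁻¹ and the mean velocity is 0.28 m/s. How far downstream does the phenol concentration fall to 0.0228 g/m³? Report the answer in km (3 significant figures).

64.3 km

From C = C₀·e^(−kt), t = ln(C₀/C)/k = ln(0.191/0.0228)/0.80 = 2.126/0.80 = 2.657 d.
Distance = v·t = 0.28 m/s × 2.296e+05 s = 6.428e+04 m = 64.28 km.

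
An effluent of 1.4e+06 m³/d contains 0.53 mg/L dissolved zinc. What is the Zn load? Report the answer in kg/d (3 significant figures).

742 kg/d

1.4e+06 m³/d = 16.2 m³/s.
Mass flux = Q·C = 16.2 m³/s × 0.53 g/m³ = 8.588 g/s.
= 8.588 g/s × 86.4 = 742 kg/d.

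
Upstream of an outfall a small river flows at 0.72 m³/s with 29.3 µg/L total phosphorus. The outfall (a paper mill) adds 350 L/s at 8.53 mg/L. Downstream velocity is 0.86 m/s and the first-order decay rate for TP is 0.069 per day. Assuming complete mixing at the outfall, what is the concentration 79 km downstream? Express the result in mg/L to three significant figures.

350 L/s = 0.35 m³/s.
29.3 µg/L = 0.0293 mg/L.
After complete mixing, C₀ = (0.35·8.53 + 0.72·0.0293) / 1.07 = 2.81 mg/L.
Travel time t = 7.9e+04 m / 0.86 m/s = 9.186e+04 s = 1.063 d.
C = 2.81·exp(−0.069·1.063) = 2.81·0.9293 = 2.611 mg/L.

2.61 mg/L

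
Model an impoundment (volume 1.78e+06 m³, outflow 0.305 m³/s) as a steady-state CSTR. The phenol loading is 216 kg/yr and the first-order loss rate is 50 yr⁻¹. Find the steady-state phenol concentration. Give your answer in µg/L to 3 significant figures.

Outflow Q = 0.305 m³/s × 3.156e+07 s/yr = 9.625e+06 m³/yr.
Steady-state CSTR mass balance: W = Q·C + k·V·C, so C = W/(Q + kV).
Q + kV = 9.625e+06 + 50·1.78e+06 = 9.863e+07 m³/yr.
C = 216/9.863e+07 = 2.19e-06 kg/m³ = 0.00219 mg/L = 2.19 µg/L.

2.19 µg/L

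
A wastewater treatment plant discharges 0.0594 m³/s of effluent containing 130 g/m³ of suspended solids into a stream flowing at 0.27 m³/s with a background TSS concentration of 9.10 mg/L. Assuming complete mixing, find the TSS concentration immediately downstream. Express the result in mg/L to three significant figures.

30.9 mg/L

Conservation of mass across the mixing zone: C = (0.0594·130 + 0.27·9.1) / (0.0594 + 0.27) = 10.18/0.3294 = 30.9 mg/L.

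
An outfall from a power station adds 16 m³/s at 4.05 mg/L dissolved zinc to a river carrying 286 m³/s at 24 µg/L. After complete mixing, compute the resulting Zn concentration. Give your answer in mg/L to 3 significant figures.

24 µg/L = 0.024 mg/L.
Conservation of mass across the mixing zone: C = (16·4.05 + 286·0.024) / (16 + 286) = 71.66/302 = 0.2373 mg/L.

0.237 mg/L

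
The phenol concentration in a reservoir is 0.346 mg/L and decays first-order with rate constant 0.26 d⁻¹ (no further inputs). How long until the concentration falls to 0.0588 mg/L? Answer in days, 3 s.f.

t = ln(C₀/C)/k = ln(0.346/0.0588)/0.26 = 1.772/0.26 = 6.817 d.

6.82 d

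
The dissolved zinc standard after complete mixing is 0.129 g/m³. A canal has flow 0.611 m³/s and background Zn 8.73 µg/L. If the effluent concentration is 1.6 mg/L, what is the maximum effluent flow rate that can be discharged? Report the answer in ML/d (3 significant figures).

8.73 µg/L = 0.00873 mg/L.
Mass balance at complete mixing: C_std·(Q_w + Q_r) = Q_w·C_e + Q_r·C_b.
Rearranging, Q_w = Q_r·(C_std − C_b)/(C_e − C_std) = 0.611·(0.129 − 0.00873) / (1.6 − 0.129) = 0.04996 m³/s.
= 4.316 ML/d.

4.32 ML/d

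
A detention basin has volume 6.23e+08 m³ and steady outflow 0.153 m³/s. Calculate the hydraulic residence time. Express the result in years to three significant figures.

129 yr

Q = 0.153 m³/s × 3.156e+07 s/yr = 4.828e+06 m³/yr.
Hydraulic residence time τ = V/Q = 6.23e+08/4.828e+06 = 129 yr.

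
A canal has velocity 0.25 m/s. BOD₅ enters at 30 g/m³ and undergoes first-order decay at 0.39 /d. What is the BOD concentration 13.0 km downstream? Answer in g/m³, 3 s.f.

Travel time t = 13.0 km / 0.25 m/s = 1.3e+04/0.25 = 5.2e+04 s = 0.6019 d.
First-order decay: C = 30·exp(−0.39·0.6019) = 30·0.7908 = 23.72 g/m³.

23.7 g/m³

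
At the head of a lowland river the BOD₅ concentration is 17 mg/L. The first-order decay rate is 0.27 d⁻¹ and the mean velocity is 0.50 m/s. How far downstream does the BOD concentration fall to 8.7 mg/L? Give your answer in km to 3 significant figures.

From C = C₀·e^(−kt), t = ln(C₀/C)/k = ln(17/8.7)/0.27 = 0.6699/0.27 = 2.481 d.
Distance = v·t = 0.50 m/s × 2.144e+05 s = 1.072e+05 m = 107.2 km.

107 km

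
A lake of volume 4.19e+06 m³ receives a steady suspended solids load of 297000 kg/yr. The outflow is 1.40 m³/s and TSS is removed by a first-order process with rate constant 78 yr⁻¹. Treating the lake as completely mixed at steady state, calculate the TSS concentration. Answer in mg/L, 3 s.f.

0.801 mg/L

Outflow Q = 1.40 m³/s × 3.156e+07 s/yr = 4.418e+07 m³/yr.
Steady-state CSTR mass balance: W = Q·C + k·V·C, so C = W/(Q + kV).
Q + kV = 4.418e+07 + 78·4.19e+06 = 3.71e+08 m³/yr.
C = 297000/3.71e+08 = 0.0008005 kg/m³ = 0.8005 mg/L.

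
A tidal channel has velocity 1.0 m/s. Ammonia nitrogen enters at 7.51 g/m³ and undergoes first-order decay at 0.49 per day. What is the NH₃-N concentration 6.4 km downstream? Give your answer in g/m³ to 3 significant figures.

7.24 g/m³

Travel time t = 6.4 km / 1.0 m/s = 6400/1.0 = 6400 s = 0.07407 d.
First-order decay: C = 7.51·exp(−0.49·0.07407) = 7.51·0.9644 = 7.242 g/m³.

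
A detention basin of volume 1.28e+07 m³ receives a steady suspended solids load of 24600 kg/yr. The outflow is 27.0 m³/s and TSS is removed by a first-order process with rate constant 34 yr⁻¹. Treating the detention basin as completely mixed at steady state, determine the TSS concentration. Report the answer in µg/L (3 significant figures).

Outflow Q = 27.0 m³/s × 3.156e+07 s/yr = 8.521e+08 m³/yr.
Steady-state CSTR mass balance: W = Q·C + k·V·C, so C = W/(Q + kV).
Q + kV = 8.521e+08 + 34·1.28e+07 = 1.287e+09 m³/yr.
C = 24600/1.287e+09 = 1.911e-05 kg/m³ = 0.01911 mg/L = 19.11 µg/L.

19.1 µg/L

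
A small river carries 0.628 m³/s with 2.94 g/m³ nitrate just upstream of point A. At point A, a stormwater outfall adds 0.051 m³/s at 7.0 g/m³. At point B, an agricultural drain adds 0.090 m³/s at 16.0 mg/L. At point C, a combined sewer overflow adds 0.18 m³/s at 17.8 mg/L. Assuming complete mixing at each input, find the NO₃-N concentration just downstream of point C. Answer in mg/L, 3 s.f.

7.22 mg/L

After input A: C = (0.628·2.94 + 0.051·7) / 0.679 = 3.245 mg/L.
After input B: C = (0.679·3.245 + 0.09·16) / 0.769 = 4.738 mg/L.
After input C: C = (0.769·4.738 + 0.18·17.8) / 0.949 = 7.215 mg/L.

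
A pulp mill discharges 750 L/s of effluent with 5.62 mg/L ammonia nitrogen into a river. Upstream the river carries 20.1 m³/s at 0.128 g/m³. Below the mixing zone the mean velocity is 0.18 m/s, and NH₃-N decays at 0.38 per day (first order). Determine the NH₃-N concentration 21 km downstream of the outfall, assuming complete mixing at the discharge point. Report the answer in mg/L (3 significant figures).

0.195 mg/L

750 L/s = 0.75 m³/s.
After complete mixing, C₀ = (0.75·5.62 + 20.1·0.128) / 20.85 = 0.3256 mg/L.
Travel time t = 2.1e+04 m / 0.18 m/s = 1.167e+05 s = 1.35 d.
C = 0.3256·exp(−0.38·1.35) = 0.3256·0.5986 = 0.1949 mg/L.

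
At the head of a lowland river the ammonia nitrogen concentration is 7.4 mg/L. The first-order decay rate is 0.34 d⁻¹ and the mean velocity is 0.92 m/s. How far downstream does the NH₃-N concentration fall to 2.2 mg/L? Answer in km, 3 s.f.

284 km

From C = C₀·e^(−kt), t = ln(C₀/C)/k = ln(7.4/2.2)/0.34 = 1.213/0.34 = 3.568 d.
Distance = v·t = 0.92 m/s × 3.083e+05 s = 2.836e+05 m = 283.6 km.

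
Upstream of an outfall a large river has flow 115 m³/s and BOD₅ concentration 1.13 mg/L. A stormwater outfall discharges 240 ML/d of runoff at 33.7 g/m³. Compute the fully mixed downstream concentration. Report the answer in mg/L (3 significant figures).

240 ML/d = 2.778 m³/s.
Conservation of mass across the mixing zone: C = (2.778·33.7 + 115·1.13) / (2.778 + 115) = 223.6/117.8 = 1.898 mg/L.

1.90 mg/L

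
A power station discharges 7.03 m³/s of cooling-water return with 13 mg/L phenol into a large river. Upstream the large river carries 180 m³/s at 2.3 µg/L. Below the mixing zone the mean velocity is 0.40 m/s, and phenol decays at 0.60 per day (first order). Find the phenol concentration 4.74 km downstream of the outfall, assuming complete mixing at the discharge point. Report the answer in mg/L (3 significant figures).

0.452 mg/L

2.3 µg/L = 0.0023 mg/L.
After complete mixing, C₀ = (7.03·13 + 180·0.0023) / 187 = 0.4909 mg/L.
Travel time t = 4740 m / 0.40 m/s = 1.185e+04 s = 0.1372 d.
C = 0.4909·exp(−0.60·0.1372) = 0.4909·0.921 = 0.4521 mg/L.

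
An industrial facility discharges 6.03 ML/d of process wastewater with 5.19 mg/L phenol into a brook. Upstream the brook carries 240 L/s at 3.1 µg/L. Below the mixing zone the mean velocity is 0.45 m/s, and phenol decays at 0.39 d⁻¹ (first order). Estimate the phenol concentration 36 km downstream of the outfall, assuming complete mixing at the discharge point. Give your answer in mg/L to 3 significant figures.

0.817 mg/L

6.03 ML/d = 0.06979 m³/s.
240 L/s = 0.24 m³/s.
3.1 µg/L = 0.0031 mg/L.
After complete mixing, C₀ = (0.06979·5.19 + 0.24·0.0031) / 0.3098 = 1.172 mg/L.
Travel time t = 3.6e+04 m / 0.45 m/s = 8e+04 s = 0.9259 d.
C = 1.172·exp(−0.39·0.9259) = 1.172·0.6969 = 0.8165 mg/L.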